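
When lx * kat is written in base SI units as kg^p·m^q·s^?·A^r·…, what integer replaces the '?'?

lx = lm/m² (illuminance = luminous flux per area),
    = m⁻²·cd.
kat = mol/s = s⁻¹·mol (catalytic activity).
Combining: lx·kat = (m⁻²·cd) · (s⁻¹·mol) = m⁻²·s⁻¹·mol·cd.
The exponent of s is -1.

-1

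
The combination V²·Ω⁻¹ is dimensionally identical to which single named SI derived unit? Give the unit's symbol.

V = kg·m²·s⁻³·A⁻¹.
So V² = kg²·m⁴·s⁻⁶·A⁻².
Ω = kg·m²·s⁻³·A⁻².
So Ω⁻¹ = kg⁻¹·m⁻²·s³·A².
Combining: V²·Ω⁻¹ = (kg²·m⁴·s⁻⁶·A⁻²) · (kg⁻¹·m⁻²·s³·A²) = kg·m²·s⁻³.
kg·m²·s⁻³ is the base-SI form of the watt.

W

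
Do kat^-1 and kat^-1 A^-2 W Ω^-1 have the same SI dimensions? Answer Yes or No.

Yes

Left side:
  kat = mol/s = s⁻¹·mol (catalytic activity).
  So kat⁻¹ = s·mol⁻¹.
Right side:
  kat = s⁻¹·mol.
  So kat⁻¹ = s·mol⁻¹.
  W = kg·m²·s⁻³.
  Ω = kg·m²·s⁻³·A⁻².
  So Ω⁻¹ = kg⁻¹·m⁻²·s³·A².
  Combining: kat⁻¹·A⁻²·W·Ω⁻¹ = (s·mol⁻¹) · A⁻² · (kg·m²·s⁻³) · (kg⁻¹·m⁻²·s³·A²) = s·mol⁻¹.
Both reduce to s·mol⁻¹.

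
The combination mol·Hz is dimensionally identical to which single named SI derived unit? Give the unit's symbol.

Hz = 1/s = s⁻¹ (frequency is cycles per second).
Combining: mol·Hz = mol · s⁻¹ = s⁻¹·mol.
s⁻¹·mol is the base-SI form of the katal.

kat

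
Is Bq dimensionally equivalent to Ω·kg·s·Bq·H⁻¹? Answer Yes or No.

Left side:
  Bq = 1/s = s⁻¹ (activity is decays per second).
Right side:
  Ω = kg·m²·s⁻³·A⁻².
  Bq = s⁻¹.
  H = kg·m²·s⁻²·A⁻².
  So H⁻¹ = kg⁻¹·m⁻²·s²·A².
  Combining: Ω·kg·s·Bq·H⁻¹ = (kg·m²·s⁻³·A⁻²) · kg · s · s⁻¹ · (kg⁻¹·m⁻²·s²·A²) = kg·s⁻¹.
Left is s⁻¹; right is kg·s⁻¹ — different.

No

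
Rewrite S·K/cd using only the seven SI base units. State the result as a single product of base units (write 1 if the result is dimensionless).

S = kg⁻¹·m⁻²·s³·A².
Combining: S·cd⁻¹·K = (kg⁻¹·m⁻²·s³·A²) · cd⁻¹ · K = kg⁻¹·m⁻²·s³·A²·K·cd⁻¹.

kg⁻¹·m⁻²·s³·A²·K·cd⁻¹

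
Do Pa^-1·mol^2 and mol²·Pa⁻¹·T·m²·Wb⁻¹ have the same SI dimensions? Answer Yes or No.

Left side:
  Pa = N/m² (pressure = force per area),
      = kg·m⁻¹·s⁻².
  So Pa⁻¹ = kg⁻¹·m·s².
  Combining: Pa⁻¹·mol² = (kg⁻¹·m·s²) · mol² = kg⁻¹·m·s²·mol².
Right side:
  Pa = N/m² (pressure = force per area),
      = kg·m⁻¹·s⁻².
  So Pa⁻¹ = kg⁻¹·m·s².
  T = Wb/m² (flux density = flux per area),
      = kg·s⁻²·A⁻¹.
  Wb = V·s (flux: a volt is a weber per second),
      = kg·m²·s⁻²·A⁻¹.
  So Wb⁻¹ = kg⁻¹·m⁻²·s²·A.
  Combining: mol²·Pa⁻¹·T·m²·Wb⁻¹ = mol² · (kg⁻¹·m·s²) · (kg·s⁻²·A⁻¹) · m² · (kg⁻¹·m⁻²·s²·A) = kg⁻¹·m·s²·mol².
Both reduce to kg⁻¹·m·s²·mol².

Yes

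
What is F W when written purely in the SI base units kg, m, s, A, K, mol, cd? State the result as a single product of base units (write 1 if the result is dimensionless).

F = C/V (capacitance = charge per voltage),
    = A·s/(kg·m²·s⁻³·A⁻¹) (substituting C and V),
    = kg⁻¹·m⁻²·s⁴·A².
W = J/s (power = energy per time),
    = kg·m²·s⁻³.
Combining: F·W = (kg⁻¹·m⁻²·s⁴·A²) · (kg·m²·s⁻³) = s·A².

s·A²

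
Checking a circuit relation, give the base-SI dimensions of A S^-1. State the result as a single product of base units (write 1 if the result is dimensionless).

S = kg⁻¹·m⁻²·s³·A².
So S⁻¹ = kg·m²·s⁻³·A⁻².
Combining: A·S⁻¹ = A · (kg·m²·s⁻³·A⁻²) = kg·m²·s⁻³·A⁻¹.

kg·m²·s⁻³·A⁻¹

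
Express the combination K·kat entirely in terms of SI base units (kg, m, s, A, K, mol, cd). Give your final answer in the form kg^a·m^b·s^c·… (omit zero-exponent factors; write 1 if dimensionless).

kat = mol/s = s⁻¹·mol (catalytic activity).
Combining: K·kat = K · (s⁻¹·mol) = s⁻¹·K·mol.

s⁻¹·K·mol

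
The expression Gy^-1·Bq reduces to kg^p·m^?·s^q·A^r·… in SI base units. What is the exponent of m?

Gy = J/kg (absorbed dose = energy per mass),
    = m²·s⁻².
So Gy⁻¹ = m⁻²·s².
Bq = 1/s = s⁻¹ (activity is decays per second).
Combining: Gy⁻¹·Bq = (m⁻²·s²) · s⁻¹ = m⁻²·s.
The exponent of m is -2.

-2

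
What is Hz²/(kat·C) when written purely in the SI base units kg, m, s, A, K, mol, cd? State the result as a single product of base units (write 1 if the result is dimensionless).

kat = mol/s = s⁻¹·mol (catalytic activity).
So kat⁻¹ = s·mol⁻¹.
Hz = 1/s = s⁻¹ (frequency is cycles per second).
So Hz² = s⁻².
C = A·s = s·A (charge = current × time).
So C⁻¹ = s⁻¹·A⁻¹.
Combining: kat⁻¹·Hz²·C⁻¹ = (s·mol⁻¹) · s⁻² · (s⁻¹·A⁻¹) = s⁻²·A⁻¹·mol⁻¹.

s⁻²·A⁻¹·mol⁻¹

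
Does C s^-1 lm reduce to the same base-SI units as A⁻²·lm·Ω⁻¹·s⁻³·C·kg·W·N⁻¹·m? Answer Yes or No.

Yes

Left side:
  C = A·s = s·A (charge = current × time).
  lm = cd·sr = cd (luminous flux; sr is dimensionless).
  Combining: C·s⁻¹·lm = (s·A) · s⁻¹ · cd = A·cd.
Right side:
  lm = cd·sr = cd (luminous flux; sr is dimensionless).
  Ω = V/A (resistance = voltage per current),
      = kg·m²·s⁻³·A⁻².
  So Ω⁻¹ = kg⁻¹·m⁻²·s³·A².
  C = A·s = s·A (charge = current × time).
  W = J/s (power = energy per time),
      = kg·m²·s⁻³.
  N = kg·m/s² = kg·m·s⁻² (force = mass × acceleration).
  So N⁻¹ = kg⁻¹·m⁻¹·s².
  Combining: A⁻²·lm·Ω⁻¹·s⁻³·C·kg·W·N⁻¹·m = A⁻² · cd · (kg⁻¹·m⁻²·s³·A²) · s⁻³ · (s·A) · kg · (kg·m²·s⁻³) · (kg⁻¹·m⁻¹·s²) · m = A·cd.
Both reduce to A·cd.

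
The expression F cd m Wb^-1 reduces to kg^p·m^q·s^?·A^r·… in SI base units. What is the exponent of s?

6

F = C/V (capacitance = charge per voltage),
    = A·s/(kg·m²·s⁻³·A⁻¹) (substituting C and V),
    = kg⁻¹·m⁻²·s⁴·A².
Wb = V·s (flux: a volt is a weber per second),
    = kg·m²·s⁻²·A⁻¹.
So Wb⁻¹ = kg⁻¹·m⁻²·s²·A.
Combining: F·cd·m·Wb⁻¹ = (kg⁻¹·m⁻²·s⁴·A²) · cd · m · (kg⁻¹·m⁻²·s²·A) = kg⁻²·m⁻³·s⁶·A³·cd.
The exponent of s is 6.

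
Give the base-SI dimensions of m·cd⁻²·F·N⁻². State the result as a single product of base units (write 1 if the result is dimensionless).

F = C/V (capacitance = charge per voltage),
    = A·s/(kg·m²·s⁻³·A⁻¹) (substituting C and V),
    = kg⁻¹·m⁻²·s⁴·A².
N = kg·m/s² = kg·m·s⁻² (force = mass × acceleration).
So N⁻² = kg⁻²·m⁻²·s⁴.
Combining: m·cd⁻²·F·N⁻² = m · cd⁻² · (kg⁻¹·m⁻²·s⁴·A²) · (kg⁻²·m⁻²·s⁴) = kg⁻³·m⁻³·s⁸·A²·cd⁻².

kg⁻³·m⁻³·s⁸·A²·cd⁻²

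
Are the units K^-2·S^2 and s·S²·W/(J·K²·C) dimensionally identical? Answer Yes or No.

Left side:
  S = 1/Ω (conductance is reciprocal resistance),
      = kg⁻¹·m⁻²·s³·A².
  So S² = kg⁻²·m⁻⁴·s⁶·A⁴.
  Combining: K⁻²·S² = K⁻² · (kg⁻²·m⁻⁴·s⁶·A⁴) = kg⁻²·m⁻⁴·s⁶·A⁴·K⁻².
Right side:
  J = kg·m²·s⁻².
  So J⁻¹ = kg⁻¹·m⁻²·s².
  C = s·A.
  So C⁻¹ = s⁻¹·A⁻¹.
  S = kg⁻¹·m⁻²·s³·A².
  So S² = kg⁻²·m⁻⁴·s⁶·A⁴.
  W = kg·m²·s⁻³.
  Combining: s·J⁻¹·K⁻²·C⁻¹·S²·W = s · (kg⁻¹·m⁻²·s²) · K⁻² · (s⁻¹·A⁻¹) · (kg⁻²·m⁻⁴·s⁶·A⁴) · (kg·m²·s⁻³) = kg⁻²·m⁻⁴·s⁵·A³·K⁻².
Left is kg⁻²·m⁻⁴·s⁶·A⁴·K⁻²; right is kg⁻²·m⁻⁴·s⁵·A³·K⁻² — different.

No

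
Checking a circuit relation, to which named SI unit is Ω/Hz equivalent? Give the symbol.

Ω = V/A (resistance = voltage per current),
    = kg·m²·s⁻³·A⁻².
Hz = 1/s = s⁻¹ (frequency is cycles per second).
So Hz⁻¹ = s.
Combining: Ω·Hz⁻¹ = (kg·m²·s⁻³·A⁻²) · s = kg·m²·s⁻²·A⁻².
kg·m²·s⁻²·A⁻² is the base-SI form of the henry.

H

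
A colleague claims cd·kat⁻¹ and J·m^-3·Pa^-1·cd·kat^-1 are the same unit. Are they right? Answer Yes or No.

Yes

Left side:
  kat = mol/s = s⁻¹·mol (catalytic activity).
  So kat⁻¹ = s·mol⁻¹.
  Combining: cd·kat⁻¹ = cd · (s·mol⁻¹) = s·mol⁻¹·cd.
Right side:
  J = N·m (work = force × distance),
      = kg·m²·s⁻².
  Pa = N/m² (pressure = force per area),
      = kg·m⁻¹·s⁻².
  So Pa⁻¹ = kg⁻¹·m·s².
  kat = mol/s = s⁻¹·mol (catalytic activity).
  So kat⁻¹ = s·mol⁻¹.
  Combining: J·m⁻³·Pa⁻¹·cd·kat⁻¹ = (kg·m²·s⁻²) · m⁻³ · (kg⁻¹·m·s²) · cd · (s·mol⁻¹) = s·mol⁻¹·cd.
Both reduce to s·mol⁻¹·cd.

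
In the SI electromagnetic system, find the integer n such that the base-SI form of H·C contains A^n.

-1

H = Wb/A (inductance = flux per current),
    = kg·m²·s⁻²·A⁻².
C = A·s = s·A (charge = current × time).
Combining: H·C = (kg·m²·s⁻²·A⁻²) · (s·A) = kg·m²·s⁻¹·A⁻¹.
The exponent of A is -1.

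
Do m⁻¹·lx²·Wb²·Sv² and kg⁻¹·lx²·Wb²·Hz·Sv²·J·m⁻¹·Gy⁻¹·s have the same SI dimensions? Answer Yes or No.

Left side:
  lx = lm/m² (illuminance = luminous flux per area),
      = m⁻²·cd.
  So lx² = m⁻⁴·cd².
  Wb = V·s (flux: a volt is a weber per second),
      = kg·m²·s⁻²·A⁻¹.
  So Wb² = kg²·m⁴·s⁻⁴·A⁻².
  Sv = J/kg (equivalent dose = energy per mass),
      = m²·s⁻².
  So Sv² = m⁴·s⁻⁴.
  Combining: m⁻¹·lx²·Wb²·Sv² = m⁻¹ · (m⁻⁴·cd²) · (kg²·m⁴·s⁻⁴·A⁻²) · (m⁴·s⁻⁴) = kg²·m³·s⁻⁸·A⁻²·cd².
Right side:
  lx = m⁻²·cd.
  So lx² = m⁻⁴·cd².
  Wb = kg·m²·s⁻²·A⁻¹.
  So Wb² = kg²·m⁴·s⁻⁴·A⁻².
  Hz = s⁻¹.
  Sv = m²·s⁻².
  So Sv² = m⁴·s⁻⁴.
  J = kg·m²·s⁻².
  Gy = m²·s⁻².
  So Gy⁻¹ = m⁻²·s².
  Combining: kg⁻¹·lx²·Wb²·Hz·Sv²·J·m⁻¹·Gy⁻¹·s = kg⁻¹ · (m⁻⁴·cd²) · (kg²·m⁴·s⁻⁴·A⁻²) · s⁻¹ · (m⁴·s⁻⁴) · (kg·m²·s⁻²) · m⁻¹ · (m⁻²·s²) · s = kg²·m³·s⁻⁸·A⁻²·cd².
Both reduce to kg²·m³·s⁻⁸·A⁻²·cd².

Yes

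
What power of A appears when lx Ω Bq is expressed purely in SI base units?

-2

lx = lm/m² (illuminance = luminous flux per area),
    = m⁻²·cd.
Ω = V/A (resistance = voltage per current),
    = kg·m²·s⁻³·A⁻².
Bq = 1/s = s⁻¹ (activity is decays per second).
Combining: lx·Ω·Bq = (m⁻²·cd) · (kg·m²·s⁻³·A⁻²) · s⁻¹ = kg·s⁻⁴·A⁻²·cd.
The exponent of A is -2.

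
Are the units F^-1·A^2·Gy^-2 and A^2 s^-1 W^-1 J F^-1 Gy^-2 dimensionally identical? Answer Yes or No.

Left side:
  F = C/V (capacitance = charge per voltage),
      = A·s/(kg·m²·s⁻³·A⁻¹) (substituting C and V),
      = kg⁻¹·m⁻²·s⁴·A².
  So F⁻¹ = kg·m²·s⁻⁴·A⁻².
  Gy = J/kg (absorbed dose = energy per mass),
      = m²·s⁻².
  So Gy⁻² = m⁻⁴·s⁴.
  Combining: F⁻¹·A²·Gy⁻² = (kg·m²·s⁻⁴·A⁻²) · A² · (m⁻⁴·s⁴) = kg·m⁻².
Right side:
  W = kg·m²·s⁻³.
  So W⁻¹ = kg⁻¹·m⁻²·s³.
  J = kg·m²·s⁻².
  F = kg⁻¹·m⁻²·s⁴·A².
  So F⁻¹ = kg·m²·s⁻⁴·A⁻².
  Gy = m²·s⁻².
  So Gy⁻² = m⁻⁴·s⁴.
  Combining: A²·s⁻¹·W⁻¹·J·F⁻¹·Gy⁻² = A² · s⁻¹ · (kg⁻¹·m⁻²·s³) · (kg·m²·s⁻²) · (kg·m²·s⁻⁴·A⁻²) · (m⁻⁴·s⁴) = kg·m⁻².
Both reduce to kg·m⁻².

Yes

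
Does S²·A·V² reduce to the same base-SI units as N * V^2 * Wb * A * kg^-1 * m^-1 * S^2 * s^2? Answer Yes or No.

No

Left side:
  S = 1/Ω (conductance is reciprocal resistance),
      = kg⁻¹·m⁻²·s³·A².
  So S² = kg⁻²·m⁻⁴·s⁶·A⁴.
  V = W/A (potential = power per current),
      = kg·m²·s⁻³·A⁻¹.
  So V² = kg²·m⁴·s⁻⁶·A⁻².
  Combining: S²·A·V² = (kg⁻²·m⁻⁴·s⁶·A⁴) · A · (kg²·m⁴·s⁻⁶·A⁻²) = A³.
Right side:
  N = kg·m/s² = kg·m·s⁻² (force = mass × acceleration).
  V = W/A (potential = power per current),
      = kg·m²·s⁻³·A⁻¹.
  So V² = kg²·m⁴·s⁻⁶·A⁻².
  Wb = V·s (flux: a volt is a weber per second),
      = kg·m²·s⁻²·A⁻¹.
  S = 1/Ω (conductance is reciprocal resistance),
      = kg⁻¹·m⁻²·s³·A².
  So S² = kg⁻²·m⁻⁴·s⁶·A⁴.
  Combining: N·V²·Wb·A·kg⁻¹·m⁻¹·S²·s² = (kg·m·s⁻²) · (kg²·m⁴·s⁻⁶·A⁻²) · (kg·m²·s⁻²·A⁻¹) · A · kg⁻¹ · m⁻¹ · (kg⁻²·m⁻⁴·s⁶·A⁴) · s² = kg·m²·s⁻²·A².
Left is A³; right is kg·m²·s⁻²·A² — different.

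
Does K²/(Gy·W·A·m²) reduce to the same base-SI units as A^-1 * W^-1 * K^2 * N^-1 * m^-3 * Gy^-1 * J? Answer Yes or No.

Left side:
  Gy = J/kg (absorbed dose = energy per mass),
      = m²·s⁻².
  So Gy⁻¹ = m⁻²·s².
  W = J/s (power = energy per time),
      = kg·m²·s⁻³.
  So W⁻¹ = kg⁻¹·m⁻²·s³.
  Combining: Gy⁻¹·W⁻¹·A⁻¹·m⁻²·K² = (m⁻²·s²) · (kg⁻¹·m⁻²·s³) · A⁻¹ · m⁻² · K² = kg⁻¹·m⁻⁶·s⁵·A⁻¹·K².
Right side:
  W = J/s (power = energy per time),
      = kg·m²·s⁻³.
  So W⁻¹ = kg⁻¹·m⁻²·s³.
  N = kg·m/s² = kg·m·s⁻² (force = mass × acceleration).
  So N⁻¹ = kg⁻¹·m⁻¹·s².
  Gy = J/kg (absorbed dose = energy per mass),
      = m²·s⁻².
  So Gy⁻¹ = m⁻²·s².
  J = N·m (work = force × distance),
      = kg·m²·s⁻².
  Combining: A⁻¹·W⁻¹·K²·N⁻¹·m⁻³·Gy⁻¹·J = A⁻¹ · (kg⁻¹·m⁻²·s³) · K² · (kg⁻¹·m⁻¹·s²) · m⁻³ · (m⁻²·s²) · (kg·m²·s⁻²) = kg⁻¹·m⁻⁶·s⁵·A⁻¹·K².
Both reduce to kg⁻¹·m⁻⁶·s⁵·A⁻¹·K².

Yes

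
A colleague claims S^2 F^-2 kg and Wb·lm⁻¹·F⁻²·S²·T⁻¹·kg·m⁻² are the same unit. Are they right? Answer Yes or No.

Left side:
  S = 1/Ω (conductance is reciprocal resistance),
      = kg⁻¹·m⁻²·s³·A².
  So S² = kg⁻²·m⁻⁴·s⁶·A⁴.
  F = C/V (capacitance = charge per voltage),
      = A·s/(kg·m²·s⁻³·A⁻¹) (substituting C and V),
      = kg⁻¹·m⁻²·s⁴·A².
  So F⁻² = kg²·m⁴·s⁻⁸·A⁻⁴.
  Combining: S²·F⁻²·kg = (kg⁻²·m⁻⁴·s⁶·A⁴) · (kg²·m⁴·s⁻⁸·A⁻⁴) · kg = kg·s⁻².
Right side:
  Wb = kg·m²·s⁻²·A⁻¹.
  lm = cd.
  So lm⁻¹ = cd⁻¹.
  F = kg⁻¹·m⁻²·s⁴·A².
  So F⁻² = kg²·m⁴·s⁻⁸·A⁻⁴.
  S = kg⁻¹·m⁻²·s³·A².
  So S² = kg⁻²·m⁻⁴·s⁶·A⁴.
  T = kg·s⁻²·A⁻¹.
  So T⁻¹ = kg⁻¹·s²·A.
  Combining: Wb·lm⁻¹·F⁻²·S²·T⁻¹·kg·m⁻² = (kg·m²·s⁻²·A⁻¹) · cd⁻¹ · (kg²·m⁴·s⁻⁸·A⁻⁴) · (kg⁻²·m⁻⁴·s⁶·A⁴) · (kg⁻¹·s²·A) · kg · m⁻² = kg·s⁻²·cd⁻¹.
Left is kg·s⁻²; right is kg·s⁻²·cd⁻¹ — different.

No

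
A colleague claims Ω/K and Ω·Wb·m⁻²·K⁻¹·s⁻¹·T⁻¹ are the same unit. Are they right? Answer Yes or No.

No

Left side:
  Ω = kg·m²·s⁻³·A⁻².
  Combining: K⁻¹·Ω = K⁻¹ · (kg·m²·s⁻³·A⁻²) = kg·m²·s⁻³·A⁻²·K⁻¹.
Right side:
  Ω = kg·m²·s⁻³·A⁻².
  Wb = kg·m²·s⁻²·A⁻¹.
  T = kg·s⁻²·A⁻¹.
  So T⁻¹ = kg⁻¹·s²·A.
  Combining: Ω·Wb·m⁻²·K⁻¹·s⁻¹·T⁻¹ = (kg·m²·s⁻³·A⁻²) · (kg·m²·s⁻²·A⁻¹) · m⁻² · K⁻¹ · s⁻¹ · (kg⁻¹·s²·A) = kg·m²·s⁻⁴·A⁻²·K⁻¹.
Left is kg·m²·s⁻³·A⁻²·K⁻¹; right is kg·m²·s⁻⁴·A⁻²·K⁻¹ — different.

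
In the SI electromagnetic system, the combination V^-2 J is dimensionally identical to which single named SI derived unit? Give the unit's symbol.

F

V = W/A (potential = power per current),
    = kg·m²·s⁻³·A⁻¹.
So V⁻² = kg⁻²·m⁻⁴·s⁶·A².
J = N·m (work = force × distance),
    = kg·m²·s⁻².
Combining: V⁻²·J = (kg⁻²·m⁻⁴·s⁶·A²) · (kg·m²·s⁻²) = kg⁻¹·m⁻²·s⁴·A².
kg⁻¹·m⁻²·s⁴·A² is the base-SI form of the farad.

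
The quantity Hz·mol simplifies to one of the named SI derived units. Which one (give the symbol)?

Hz = 1/s = s⁻¹ (frequency is cycles per second).
Combining: Hz·mol = s⁻¹ · mol = s⁻¹·mol.
s⁻¹·mol is the base-SI form of the katal.

kat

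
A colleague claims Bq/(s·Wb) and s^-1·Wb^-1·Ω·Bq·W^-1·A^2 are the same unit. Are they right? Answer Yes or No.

Left side:
  Wb = V·s (flux: a volt is a weber per second),
      = kg·m²·s⁻²·A⁻¹.
  So Wb⁻¹ = kg⁻¹·m⁻²·s²·A.
  Bq = 1/s = s⁻¹ (activity is decays per second).
  Combining: s⁻¹·Wb⁻¹·Bq = s⁻¹ · (kg⁻¹·m⁻²·s²·A) · s⁻¹ = kg⁻¹·m⁻²·A.
Right side:
  Wb = V·s (flux: a volt is a weber per second),
      = kg·m²·s⁻²·A⁻¹.
  So Wb⁻¹ = kg⁻¹·m⁻²·s²·A.
  Ω = V/A (resistance = voltage per current),
      = kg·m²·s⁻³·A⁻².
  Bq = 1/s = s⁻¹ (activity is decays per second).
  W = J/s (power = energy per time),
      = kg·m²·s⁻³.
  So W⁻¹ = kg⁻¹·m⁻²·s³.
  Combining: s⁻¹·Wb⁻¹·Ω·Bq·W⁻¹·A² = s⁻¹ · (kg⁻¹·m⁻²·s²·A) · (kg·m²·s⁻³·A⁻²) · s⁻¹ · (kg⁻¹·m⁻²·s³) · A² = kg⁻¹·m⁻²·A.
Both reduce to kg⁻¹·m⁻²·A.

Yes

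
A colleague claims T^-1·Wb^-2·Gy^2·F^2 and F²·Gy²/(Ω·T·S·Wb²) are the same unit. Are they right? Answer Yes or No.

Left side:
  T = Wb/m² (flux density = flux per area),
      = kg·s⁻²·A⁻¹.
  So T⁻¹ = kg⁻¹·s²·A.
  Wb = V·s (flux: a volt is a weber per second),
      = kg·m²·s⁻²·A⁻¹.
  So Wb⁻² = kg⁻²·m⁻⁴·s⁴·A².
  Gy = J/kg (absorbed dose = energy per mass),
      = m²·s⁻².
  So Gy² = m⁴·s⁻⁴.
  F = C/V (capacitance = charge per voltage),
      = A·s/(kg·m²·s⁻³·A⁻¹) (substituting C and V),
      = kg⁻¹·m⁻²·s⁴·A².
  So F² = kg⁻²·m⁻⁴·s⁸·A⁴.
  Combining: T⁻¹·Wb⁻²·Gy²·F² = (kg⁻¹·s²·A) · (kg⁻²·m⁻⁴·s⁴·A²) · (m⁴·s⁻⁴) · (kg⁻²·m⁻⁴·s⁸·A⁴) = kg⁻⁵·m⁻⁴·s¹⁰·A⁷.
Right side:
  Ω = V/A (resistance = voltage per current),
      = kg·m²·s⁻³·A⁻².
  So Ω⁻¹ = kg⁻¹·m⁻²·s³·A².
  F = C/V (capacitance = charge per voltage),
      = A·s/(kg·m²·s⁻³·A⁻¹) (substituting C and V),
      = kg⁻¹·m⁻²·s⁴·A².
  So F² = kg⁻²·m⁻⁴·s⁸·A⁴.
  T = Wb/m² (flux density = flux per area),
      = kg·s⁻²·A⁻¹.
  So T⁻¹ = kg⁻¹·s²·A.
  Gy = J/kg (absorbed dose = energy per mass),
      = m²·s⁻².
  So Gy² = m⁴·s⁻⁴.
  S = 1/Ω (conductance is reciprocal resistance),
      = kg⁻¹·m⁻²·s³·A².
  So S⁻¹ = kg·m²·s⁻³·A⁻².
  Wb = V·s (flux: a volt is a weber per second),
      = kg·m²·s⁻²·A⁻¹.
  So Wb⁻² = kg⁻²·m⁻⁴·s⁴·A².
  Combining: Ω⁻¹·F²·T⁻¹·Gy²·S⁻¹·Wb⁻² = (kg⁻¹·m⁻²·s³·A²) · (kg⁻²·m⁻⁴·s⁸·A⁴) · (kg⁻¹·s²·A) · (m⁴·s⁻⁴) · (kg·m²·s⁻³·A⁻²) · (kg⁻²·m⁻⁴·s⁴·A²) = kg⁻⁵·m⁻⁴·s¹⁰·A⁷.
Both reduce to kg⁻⁵·m⁻⁴·s¹⁰·A⁷.

Yes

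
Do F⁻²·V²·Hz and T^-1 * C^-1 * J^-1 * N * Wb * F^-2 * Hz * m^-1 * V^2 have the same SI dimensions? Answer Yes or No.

No

Left side:
  F = C/V (capacitance = charge per voltage),
      = A·s/(kg·m²·s⁻³·A⁻¹) (substituting C and V),
      = kg⁻¹·m⁻²·s⁴·A².
  So F⁻² = kg²·m⁴·s⁻⁸·A⁻⁴.
  V = W/A (potential = power per current),
      = kg·m²·s⁻³·A⁻¹.
  So V² = kg²·m⁴·s⁻⁶·A⁻².
  Hz = 1/s = s⁻¹ (frequency is cycles per second).
  Combining: F⁻²·V²·Hz = (kg²·m⁴·s⁻⁸·A⁻⁴) · (kg²·m⁴·s⁻⁶·A⁻²) · s⁻¹ = kg⁴·m⁸·s⁻¹⁵·A⁻⁶.
Right side:
  T = Wb/m² (flux density = flux per area),
      = kg·s⁻²·A⁻¹.
  So T⁻¹ = kg⁻¹·s²·A.
  C = A·s = s·A (charge = current × time).
  So C⁻¹ = s⁻¹·A⁻¹.
  J = N·m (work = force × distance),
      = kg·m²·s⁻².
  So J⁻¹ = kg⁻¹·m⁻²·s².
  N = kg·m/s² = kg·m·s⁻² (force = mass × acceleration).
  Wb = V·s (flux: a volt is a weber per second),
      = kg·m²·s⁻²·A⁻¹.
  F = C/V (capacitance = charge per voltage),
      = A·s/(kg·m²·s⁻³·A⁻¹) (substituting C and V),
      = kg⁻¹·m⁻²·s⁴·A².
  So F⁻² = kg²·m⁴·s⁻⁸·A⁻⁴.
  Hz = 1/s = s⁻¹ (frequency is cycles per second).
  V = W/A (potential = power per current),
      = kg·m²·s⁻³·A⁻¹.
  So V² = kg²·m⁴·s⁻⁶·A⁻².
  Combining: T⁻¹·C⁻¹·J⁻¹·N·Wb·F⁻²·Hz·m⁻¹·V² = (kg⁻¹·s²·A) · (s⁻¹·A⁻¹) · (kg⁻¹·m⁻²·s²) · (kg·m·s⁻²) · (kg·m²·s⁻²·A⁻¹) · (kg²·m⁴·s⁻⁸·A⁻⁴) · s⁻¹ · m⁻¹ · (kg²·m⁴·s⁻⁶·A⁻²) = kg⁴·m⁸·s⁻¹⁶·A⁻⁷.
Left is kg⁴·m⁸·s⁻¹⁵·A⁻⁶; right is kg⁴·m⁸·s⁻¹⁶·A⁻⁷ — different.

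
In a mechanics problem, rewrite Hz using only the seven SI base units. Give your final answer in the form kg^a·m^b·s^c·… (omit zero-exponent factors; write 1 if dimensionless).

Hz = 1/s = s⁻¹ (frequency is cycles per second).

s⁻¹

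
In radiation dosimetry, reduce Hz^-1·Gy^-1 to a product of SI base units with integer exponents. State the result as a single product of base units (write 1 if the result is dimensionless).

m⁻²·s³

Hz = s⁻¹.
So Hz⁻¹ = s.
Gy = m²·s⁻².
So Gy⁻¹ = m⁻²·s².
Combining: Hz⁻¹·Gy⁻¹ = s · (m⁻²·s²) = m⁻²·s³.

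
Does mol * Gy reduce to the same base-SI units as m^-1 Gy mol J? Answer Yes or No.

No

Left side:
  Gy = m²·s⁻².
  Combining: mol·Gy = mol · (m²·s⁻²) = m²·s⁻²·mol.
Right side:
  Gy = J/kg (absorbed dose = energy per mass),
      = m²·s⁻².
  J = N·m (work = force × distance),
      = kg·m²·s⁻².
  Combining: m⁻¹·Gy·mol·J = m⁻¹ · (m²·s⁻²) · mol · (kg·m²·s⁻²) = kg·m³·s⁻⁴·mol.
Left is m²·s⁻²·mol; right is kg·m³·s⁻⁴·mol — different.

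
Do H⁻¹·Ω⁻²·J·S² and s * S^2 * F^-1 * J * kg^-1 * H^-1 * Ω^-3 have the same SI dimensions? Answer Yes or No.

No

Left side:
  H = kg·m²·s⁻²·A⁻².
  So H⁻¹ = kg⁻¹·m⁻²·s²·A².
  Ω = kg·m²·s⁻³·A⁻².
  So Ω⁻² = kg⁻²·m⁻⁴·s⁶·A⁴.
  J = kg·m²·s⁻².
  S = kg⁻¹·m⁻²·s³·A².
  So S² = kg⁻²·m⁻⁴·s⁶·A⁴.
  Combining: H⁻¹·Ω⁻²·J·S² = (kg⁻¹·m⁻²·s²·A²) · (kg⁻²·m⁻⁴·s⁶·A⁴) · (kg·m²·s⁻²) · (kg⁻²·m⁻⁴·s⁶·A⁴) = kg⁻⁴·m⁻⁸·s¹²·A¹⁰.
Right side:
  S = 1/Ω (conductance is reciprocal resistance),
      = kg⁻¹·m⁻²·s³·A².
  So S² = kg⁻²·m⁻⁴·s⁶·A⁴.
  F = C/V (capacitance = charge per voltage),
      = A·s/(kg·m²·s⁻³·A⁻¹) (substituting C and V),
      = kg⁻¹·m⁻²·s⁴·A².
  So F⁻¹ = kg·m²·s⁻⁴·A⁻².
  J = N·m (work = force × distance),
      = kg·m²·s⁻².
  H = Wb/A (inductance = flux per current),
      = kg·m²·s⁻²·A⁻².
  So H⁻¹ = kg⁻¹·m⁻²·s²·A².
  Ω = V/A (resistance = voltage per current),
      = kg·m²·s⁻³·A⁻².
  So Ω⁻³ = kg⁻³·m⁻⁶·s⁹·A⁶.
  Combining: s·S²·F⁻¹·J·kg⁻¹·H⁻¹·Ω⁻³ = s · (kg⁻²·m⁻⁴·s⁶·A⁴) · (kg·m²·s⁻⁴·A⁻²) · (kg·m²·s⁻²) · kg⁻¹ · (kg⁻¹·m⁻²·s²·A²) · (kg⁻³·m⁻⁶·s⁹·A⁶) = kg⁻⁵·m⁻⁸·s¹²·A¹⁰.
Left is kg⁻⁴·m⁻⁸·s¹²·A¹⁰; right is kg⁻⁵·m⁻⁸·s¹²·A¹⁰ — different.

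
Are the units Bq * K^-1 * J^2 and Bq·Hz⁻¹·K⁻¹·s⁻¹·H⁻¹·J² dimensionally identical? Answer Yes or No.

No

Left side:
  Bq = 1/s = s⁻¹ (activity is decays per second).
  J = N·m (work = force × distance),
      = kg·m²·s⁻².
  So J² = kg²·m⁴·s⁻⁴.
  Combining: Bq·K⁻¹·J² = s⁻¹ · K⁻¹ · (kg²·m⁴·s⁻⁴) = kg²·m⁴·s⁻⁵·K⁻¹.
Right side:
  Bq = 1/s = s⁻¹ (activity is decays per second).
  Hz = 1/s = s⁻¹ (frequency is cycles per second).
  So Hz⁻¹ = s.
  H = Wb/A (inductance = flux per current),
      = kg·m²·s⁻²·A⁻².
  So H⁻¹ = kg⁻¹·m⁻²·s²·A².
  J = N·m (work = force × distance),
      = kg·m²·s⁻².
  So J² = kg²·m⁴·s⁻⁴.
  Combining: Bq·Hz⁻¹·K⁻¹·s⁻¹·H⁻¹·J² = s⁻¹ · s · K⁻¹ · s⁻¹ · (kg⁻¹·m⁻²·s²·A²) · (kg²·m⁴·s⁻⁴) = kg·m²·s⁻³·A²·K⁻¹.
Left is kg²·m⁴·s⁻⁵·K⁻¹; right is kg·m²·s⁻³·A²·K⁻¹ — different.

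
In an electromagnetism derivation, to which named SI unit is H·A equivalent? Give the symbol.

H = kg·m²·s⁻²·A⁻².
Combining: H·A = (kg·m²·s⁻²·A⁻²) · A = kg·m²·s⁻²·A⁻¹.
kg·m²·s⁻²·A⁻¹ is the base-SI form of the weber.

Wb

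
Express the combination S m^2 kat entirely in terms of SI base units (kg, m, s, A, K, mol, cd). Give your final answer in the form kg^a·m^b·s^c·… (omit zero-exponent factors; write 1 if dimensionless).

kg⁻¹·s²·A²·mol

S = 1/Ω (conductance is reciprocal resistance),
    = kg⁻¹·m⁻²·s³·A².
kat = mol/s = s⁻¹·mol (catalytic activity).
Combining: S·m²·kat = (kg⁻¹·m⁻²·s³·A²) · m² · (s⁻¹·mol) = kg⁻¹·s²·A²·mol.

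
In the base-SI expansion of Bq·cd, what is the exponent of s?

Bq = s⁻¹.
Combining: Bq·cd = s⁻¹ · cd = s⁻¹·cd.
The exponent of s is -1.

-1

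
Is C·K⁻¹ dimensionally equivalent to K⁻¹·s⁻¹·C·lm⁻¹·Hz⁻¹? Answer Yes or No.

No

Left side:
  C = A·s = s·A (charge = current × time).
  Combining: C·K⁻¹ = (s·A) · K⁻¹ = s·A·K⁻¹.
Right side:
  C = A·s = s·A (charge = current × time).
  lm = cd·sr = cd (luminous flux; sr is dimensionless).
  So lm⁻¹ = cd⁻¹.
  Hz = 1/s = s⁻¹ (frequency is cycles per second).
  So Hz⁻¹ = s.
  Combining: K⁻¹·s⁻¹·C·lm⁻¹·Hz⁻¹ = K⁻¹ · s⁻¹ · (s·A) · cd⁻¹ · s = s·A·K⁻¹·cd⁻¹.
Left is s·A·K⁻¹; right is s·A·K⁻¹·cd⁻¹ — different.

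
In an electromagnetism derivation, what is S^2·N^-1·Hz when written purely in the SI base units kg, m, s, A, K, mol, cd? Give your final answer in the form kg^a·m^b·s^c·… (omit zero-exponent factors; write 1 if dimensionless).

S = kg⁻¹·m⁻²·s³·A².
So S² = kg⁻²·m⁻⁴·s⁶·A⁴.
N = kg·m·s⁻².
So N⁻¹ = kg⁻¹·m⁻¹·s².
Hz = s⁻¹.
Combining: S²·N⁻¹·Hz = (kg⁻²·m⁻⁴·s⁶·A⁴) · (kg⁻¹·m⁻¹·s²) · s⁻¹ = kg⁻³·m⁻⁵·s⁷·A⁴.

kg⁻³·m⁻⁵·s⁷·A⁴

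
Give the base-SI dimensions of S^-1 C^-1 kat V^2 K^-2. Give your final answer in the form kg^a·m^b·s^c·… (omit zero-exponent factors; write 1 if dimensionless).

kg³·m⁶·s⁻¹¹·A⁻⁵·K⁻²·mol

S = kg⁻¹·m⁻²·s³·A².
So S⁻¹ = kg·m²·s⁻³·A⁻².
C = s·A.
So C⁻¹ = s⁻¹·A⁻¹.
kat = s⁻¹·mol.
V = kg·m²·s⁻³·A⁻¹.
So V² = kg²·m⁴·s⁻⁶·A⁻².
Combining: S⁻¹·C⁻¹·kat·V²·K⁻² = (kg·m²·s⁻³·A⁻²) · (s⁻¹·A⁻¹) · (s⁻¹·mol) · (kg²·m⁴·s⁻⁶·A⁻²) · K⁻² = kg³·m⁶·s⁻¹¹·A⁻⁵·K⁻²·mol.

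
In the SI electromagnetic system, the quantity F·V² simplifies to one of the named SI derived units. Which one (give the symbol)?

F = C/V (capacitance = charge per voltage),
    = A·s/(kg·m²·s⁻³·A⁻¹) (substituting C and V),
    = kg⁻¹·m⁻²·s⁴·A².
V = W/A (potential = power per current),
    = kg·m²·s⁻³·A⁻¹.
So V² = kg²·m⁴·s⁻⁶·A⁻².
Combining: F·V² = (kg⁻¹·m⁻²·s⁴·A²) · (kg²·m⁴·s⁻⁶·A⁻²) = kg·m²·s⁻².
kg·m²·s⁻² is the base-SI form of the joule.

J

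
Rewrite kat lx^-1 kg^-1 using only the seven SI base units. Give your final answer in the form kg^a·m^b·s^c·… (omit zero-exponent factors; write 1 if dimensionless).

kat = s⁻¹·mol.
lx = m⁻²·cd.
So lx⁻¹ = m²·cd⁻¹.
Combining: kat·lx⁻¹·kg⁻¹ = (s⁻¹·mol) · (m²·cd⁻¹) · kg⁻¹ = kg⁻¹·m²·s⁻¹·mol·cd⁻¹.

kg⁻¹·m²·s⁻¹·mol·cd⁻¹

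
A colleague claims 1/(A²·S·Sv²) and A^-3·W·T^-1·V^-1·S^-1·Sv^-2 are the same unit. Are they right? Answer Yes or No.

Left side:
  S = 1/Ω (conductance is reciprocal resistance),
      = kg⁻¹·m⁻²·s³·A².
  So S⁻¹ = kg·m²·s⁻³·A⁻².
  Sv = J/kg (equivalent dose = energy per mass),
      = m²·s⁻².
  So Sv⁻² = m⁻⁴·s⁴.
  Combining: A⁻²·S⁻¹·Sv⁻² = A⁻² · (kg·m²·s⁻³·A⁻²) · (m⁻⁴·s⁴) = kg·m⁻²·s·A⁻⁴.
Right side:
  W = J/s (power = energy per time),
      = kg·m²·s⁻³.
  T = Wb/m² (flux density = flux per area),
      = kg·s⁻²·A⁻¹.
  So T⁻¹ = kg⁻¹·s²·A.
  V = W/A (potential = power per current),
      = kg·m²·s⁻³·A⁻¹.
  So V⁻¹ = kg⁻¹·m⁻²·s³·A.
  S = 1/Ω (conductance is reciprocal resistance),
      = kg⁻¹·m⁻²·s³·A².
  So S⁻¹ = kg·m²·s⁻³·A⁻².
  Sv = J/kg (equivalent dose = energy per mass),
      = m²·s⁻².
  So Sv⁻² = m⁻⁴·s⁴.
  Combining: A⁻³·W·T⁻¹·V⁻¹·S⁻¹·Sv⁻² = A⁻³ · (kg·m²·s⁻³) · (kg⁻¹·s²·A) · (kg⁻¹·m⁻²·s³·A) · (kg·m²·s⁻³·A⁻²) · (m⁻⁴·s⁴) = m⁻²·s³·A⁻³.
Left is kg·m⁻²·s·A⁻⁴; right is m⁻²·s³·A⁻³ — different.

No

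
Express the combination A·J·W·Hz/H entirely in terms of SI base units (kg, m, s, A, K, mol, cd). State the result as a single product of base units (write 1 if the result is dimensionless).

kg·m²·s⁻⁴·A³

J = kg·m²·s⁻².
H = kg·m²·s⁻²·A⁻².
So H⁻¹ = kg⁻¹·m⁻²·s²·A².
W = kg·m²·s⁻³.
Hz = s⁻¹.
Combining: A·J·H⁻¹·W·Hz = A · (kg·m²·s⁻²) · (kg⁻¹·m⁻²·s²·A²) · (kg·m²·s⁻³) · s⁻¹ = kg·m²·s⁻⁴·A³.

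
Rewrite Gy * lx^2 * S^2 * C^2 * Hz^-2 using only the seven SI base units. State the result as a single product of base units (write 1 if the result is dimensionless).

Gy = J/kg (absorbed dose = energy per mass),
    = m²·s⁻².
lx = lm/m² (illuminance = luminous flux per area),
    = m⁻²·cd.
So lx² = m⁻⁴·cd².
S = 1/Ω (conductance is reciprocal resistance),
    = kg⁻¹·m⁻²·s³·A².
So S² = kg⁻²·m⁻⁴·s⁶·A⁴.
C = A·s = s·A (charge = current × time).
So C² = s²·A².
Hz = 1/s = s⁻¹ (frequency is cycles per second).
So Hz⁻² = s².
Combining: Gy·lx²·S²·C²·Hz⁻² = (m²·s⁻²) · (m⁻⁴·cd²) · (kg⁻²·m⁻⁴·s⁶·A⁴) · (s²·A²) · s² = kg⁻²·m⁻⁶·s⁸·A⁶·cd².

kg⁻²·m⁻⁶·s⁸·A⁶·cd²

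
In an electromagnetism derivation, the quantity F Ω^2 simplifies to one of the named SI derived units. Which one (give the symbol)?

H

F = C/V (capacitance = charge per voltage),
    = A·s/(kg·m²·s⁻³·A⁻¹) (substituting C and V),
    = kg⁻¹·m⁻²·s⁴·A².
Ω = V/A (resistance = voltage per current),
    = kg·m²·s⁻³·A⁻².
So Ω² = kg²·m⁴·s⁻⁶·A⁻⁴.
Combining: F·Ω² = (kg⁻¹·m⁻²·s⁴·A²) · (kg²·m⁴·s⁻⁶·A⁻⁴) = kg·m²·s⁻²·A⁻².
kg·m²·s⁻²·A⁻² is the base-SI form of the henry.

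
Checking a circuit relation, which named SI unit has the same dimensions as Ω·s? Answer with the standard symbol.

H

Ω = V/A (resistance = voltage per current),
    = kg·m²·s⁻³·A⁻².
Combining: Ω·s = (kg·m²·s⁻³·A⁻²) · s = kg·m²·s⁻²·A⁻².
kg·m²·s⁻²·A⁻² is the base-SI form of the henry.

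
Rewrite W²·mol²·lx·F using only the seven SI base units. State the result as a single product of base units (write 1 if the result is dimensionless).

W = J/s (power = energy per time),
    = kg·m²·s⁻³.
So W² = kg²·m⁴·s⁻⁶.
lx = lm/m² (illuminance = luminous flux per area),
    = m⁻²·cd.
F = C/V (capacitance = charge per voltage),
    = A·s/(kg·m²·s⁻³·A⁻¹) (substituting C and V),
    = kg⁻¹·m⁻²·s⁴·A².
Combining: W²·mol²·lx·F = (kg²·m⁴·s⁻⁶) · mol² · (m⁻²·cd) · (kg⁻¹·m⁻²·s⁴·A²) = kg·s⁻²·A²·mol²·cd.

kg·s⁻²·A²·mol²·cd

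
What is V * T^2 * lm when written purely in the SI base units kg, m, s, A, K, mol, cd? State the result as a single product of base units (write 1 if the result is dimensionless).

kg³·m²·s⁻⁷·A⁻³·cd

V = kg·m²·s⁻³·A⁻¹.
T = kg·s⁻²·A⁻¹.
So T² = kg²·s⁻⁴·A⁻².
lm = cd.
Combining: V·T²·lm = (kg·m²·s⁻³·A⁻¹) · (kg²·s⁻⁴·A⁻²) · cd = kg³·m²·s⁻⁷·A⁻³·cd.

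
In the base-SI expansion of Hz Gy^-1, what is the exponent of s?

1

Hz = 1/s = s⁻¹ (frequency is cycles per second).
Gy = J/kg (absorbed dose = energy per mass),
    = m²·s⁻².
So Gy⁻¹ = m⁻²·s².
Combining: Hz·Gy⁻¹ = s⁻¹ · (m⁻²·s²) = m⁻²·s.
The exponent of s is 1.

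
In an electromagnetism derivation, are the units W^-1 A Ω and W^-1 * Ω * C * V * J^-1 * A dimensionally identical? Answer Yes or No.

Yes

Left side:
  W = J/s (power = energy per time),
      = kg·m²·s⁻³.
  So W⁻¹ = kg⁻¹·m⁻²·s³.
  Ω = V/A (resistance = voltage per current),
      = kg·m²·s⁻³·A⁻².
  Combining: W⁻¹·A·Ω = (kg⁻¹·m⁻²·s³) · A · (kg·m²·s⁻³·A⁻²) = A⁻¹.
Right side:
  W = kg·m²·s⁻³.
  So W⁻¹ = kg⁻¹·m⁻²·s³.
  Ω = kg·m²·s⁻³·A⁻².
  C = s·A.
  V = kg·m²·s⁻³·A⁻¹.
  J = kg·m²·s⁻².
  So J⁻¹ = kg⁻¹·m⁻²·s².
  Combining: W⁻¹·Ω·C·V·J⁻¹·A = (kg⁻¹·m⁻²·s³) · (kg·m²·s⁻³·A⁻²) · (s·A) · (kg·m²·s⁻³·A⁻¹) · (kg⁻¹·m⁻²·s²) · A = A⁻¹.
Both reduce to A⁻¹.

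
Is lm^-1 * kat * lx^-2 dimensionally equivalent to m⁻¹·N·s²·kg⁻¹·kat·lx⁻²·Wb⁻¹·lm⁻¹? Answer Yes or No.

Left side:
  lm = cd·sr = cd (luminous flux; sr is dimensionless).
  So lm⁻¹ = cd⁻¹.
  kat = mol/s = s⁻¹·mol (catalytic activity).
  lx = lm/m² (illuminance = luminous flux per area),
      = m⁻²·cd.
  So lx⁻² = m⁴·cd⁻².
  Combining: lm⁻¹·kat·lx⁻² = cd⁻¹ · (s⁻¹·mol) · (m⁴·cd⁻²) = m⁴·s⁻¹·mol·cd⁻³.
Right side:
  N = kg·m·s⁻².
  kat = s⁻¹·mol.
  lx = m⁻²·cd.
  So lx⁻² = m⁴·cd⁻².
  Wb = kg·m²·s⁻²·A⁻¹.
  So Wb⁻¹ = kg⁻¹·m⁻²·s²·A.
  lm = cd.
  So lm⁻¹ = cd⁻¹.
  Combining: m⁻¹·N·s²·kg⁻¹·kat·lx⁻²·Wb⁻¹·lm⁻¹ = m⁻¹ · (kg·m·s⁻²) · s² · kg⁻¹ · (s⁻¹·mol) · (m⁴·cd⁻²) · (kg⁻¹·m⁻²·s²·A) · cd⁻¹ = kg⁻¹·m²·s·A·mol·cd⁻³.
Left is m⁴·s⁻¹·mol·cd⁻³; right is kg⁻¹·m²·s·A·mol·cd⁻³ — different.

No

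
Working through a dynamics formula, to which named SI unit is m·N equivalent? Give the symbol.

N = kg·m/s² = kg·m·s⁻² (force = mass × acceleration).
Combining: m·N = m · (kg·m·s⁻²) = kg·m²·s⁻².
kg·m²·s⁻² is the base-SI form of the joule.

J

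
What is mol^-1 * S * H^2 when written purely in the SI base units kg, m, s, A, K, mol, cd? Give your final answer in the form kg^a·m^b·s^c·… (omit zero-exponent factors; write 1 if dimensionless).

S = 1/Ω (conductance is reciprocal resistance),
    = kg⁻¹·m⁻²·s³·A².
H = Wb/A (inductance = flux per current),
    = kg·m²·s⁻²·A⁻².
So H² = kg²·m⁴·s⁻⁴·A⁻⁴.
Combining: mol⁻¹·S·H² = mol⁻¹ · (kg⁻¹·m⁻²·s³·A²) · (kg²·m⁴·s⁻⁴·A⁻⁴) = kg·m²·s⁻¹·A⁻²·mol⁻¹.

kg·m²·s⁻¹·A⁻²·mol⁻¹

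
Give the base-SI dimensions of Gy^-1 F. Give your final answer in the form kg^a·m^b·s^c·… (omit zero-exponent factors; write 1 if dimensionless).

Gy = m²·s⁻².
So Gy⁻¹ = m⁻²·s².
F = kg⁻¹·m⁻²·s⁴·A².
Combining: Gy⁻¹·F = (m⁻²·s²) · (kg⁻¹·m⁻²·s⁴·A²) = kg⁻¹·m⁻⁴·s⁶·A².

kg⁻¹·m⁻⁴·s⁶·A²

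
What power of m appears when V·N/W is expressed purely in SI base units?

V = kg·m²·s⁻³·A⁻¹.
N = kg·m·s⁻².
W = kg·m²·s⁻³.
So W⁻¹ = kg⁻¹·m⁻²·s³.
Combining: V·N·W⁻¹ = (kg·m²·s⁻³·A⁻¹) · (kg·m·s⁻²) · (kg⁻¹·m⁻²·s³) = kg·m·s⁻²·A⁻¹.
The exponent of m is 1.

1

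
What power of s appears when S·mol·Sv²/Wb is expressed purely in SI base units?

Wb = kg·m²·s⁻²·A⁻¹.
So Wb⁻¹ = kg⁻¹·m⁻²·s²·A.
S = kg⁻¹·m⁻²·s³·A².
Sv = m²·s⁻².
So Sv² = m⁴·s⁻⁴.
Combining: Wb⁻¹·S·mol·Sv² = (kg⁻¹·m⁻²·s²·A) · (kg⁻¹·m⁻²·s³·A²) · mol · (m⁴·s⁻⁴) = kg⁻²·s·A³·mol.
The exponent of s is 1.

1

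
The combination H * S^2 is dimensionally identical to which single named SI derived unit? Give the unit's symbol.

F

H = Wb/A (inductance = flux per current),
    = kg·m²·s⁻²·A⁻².
S = 1/Ω (conductance is reciprocal resistance),
    = kg⁻¹·m⁻²·s³·A².
So S² = kg⁻²·m⁻⁴·s⁶·A⁴.
Combining: H·S² = (kg·m²·s⁻²·A⁻²) · (kg⁻²·m⁻⁴·s⁶·A⁴) = kg⁻¹·m⁻²·s⁴·A².
kg⁻¹·m⁻²·s⁴·A² is the base-SI form of the farad.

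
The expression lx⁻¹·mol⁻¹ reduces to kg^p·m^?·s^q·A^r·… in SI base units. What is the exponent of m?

2

lx = lm/m² (illuminance = luminous flux per area),
    = m⁻²·cd.
So lx⁻¹ = m²·cd⁻¹.
Combining: lx⁻¹·mol⁻¹ = (m²·cd⁻¹) · mol⁻¹ = m²·mol⁻¹·cd⁻¹.
The exponent of m is 2.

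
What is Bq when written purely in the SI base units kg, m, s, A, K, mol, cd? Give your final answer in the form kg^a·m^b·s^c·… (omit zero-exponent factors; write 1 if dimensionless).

Bq = 1/s = s⁻¹ (activity is decays per second).

s⁻¹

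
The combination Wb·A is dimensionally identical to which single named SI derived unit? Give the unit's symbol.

J

Wb = V·s (flux: a volt is a weber per second),
    = kg·m²·s⁻²·A⁻¹.
Combining: Wb·A = (kg·m²·s⁻²·A⁻¹) · A = kg·m²·s⁻².
kg·m²·s⁻² is the base-SI form of the joule.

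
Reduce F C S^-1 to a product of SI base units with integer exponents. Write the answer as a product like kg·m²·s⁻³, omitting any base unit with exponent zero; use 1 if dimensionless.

s²·A

F = kg⁻¹·m⁻²·s⁴·A².
C = s·A.
S = kg⁻¹·m⁻²·s³·A².
So S⁻¹ = kg·m²·s⁻³·A⁻².
Combining: F·C·S⁻¹ = (kg⁻¹·m⁻²·s⁴·A²) · (s·A) · (kg·m²·s⁻³·A⁻²) = s²·A.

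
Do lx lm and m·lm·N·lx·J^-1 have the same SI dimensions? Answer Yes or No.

Left side:
  lx = lm/m² (illuminance = luminous flux per area),
      = m⁻²·cd.
  lm = cd·sr = cd (luminous flux; sr is dimensionless).
  Combining: lx·lm = (m⁻²·cd) · cd = m⁻²·cd².
Right side:
  lm = cd·sr = cd (luminous flux; sr is dimensionless).
  N = kg·m/s² = kg·m·s⁻² (force = mass × acceleration).
  lx = lm/m² (illuminance = luminous flux per area),
      = m⁻²·cd.
  J = N·m (work = force × distance),
      = kg·m²·s⁻².
  So J⁻¹ = kg⁻¹·m⁻²·s².
  Combining: m·lm·N·lx·J⁻¹ = m · cd · (kg·m·s⁻²) · (m⁻²·cd) · (kg⁻¹·m⁻²·s²) = m⁻²·cd².
Both reduce to m⁻²·cd².

Yes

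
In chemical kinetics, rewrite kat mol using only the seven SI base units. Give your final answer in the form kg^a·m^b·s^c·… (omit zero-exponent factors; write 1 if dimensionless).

kat = mol/s = s⁻¹·mol (catalytic activity).
Combining: kat·mol = (s⁻¹·mol) · mol = s⁻¹·mol².

s⁻¹·mol²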